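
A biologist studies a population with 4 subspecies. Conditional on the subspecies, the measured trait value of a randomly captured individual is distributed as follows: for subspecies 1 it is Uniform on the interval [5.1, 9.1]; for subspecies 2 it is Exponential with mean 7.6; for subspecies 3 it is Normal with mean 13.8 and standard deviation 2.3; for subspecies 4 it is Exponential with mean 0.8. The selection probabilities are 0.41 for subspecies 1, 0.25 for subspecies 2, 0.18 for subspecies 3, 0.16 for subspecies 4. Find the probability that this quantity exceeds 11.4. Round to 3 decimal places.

Conditional on each subspecies, P(X > 11.4): 1: 0; 2: 0.22313; 3: 0.851637; 4: 6.47595e-07.
By total probability, P(X > 11.4) = 0.41·0 + 0.25·0.22313 + 0.18·0.851637 + 0.16·6.47595e-07 = 0.209077.

0.209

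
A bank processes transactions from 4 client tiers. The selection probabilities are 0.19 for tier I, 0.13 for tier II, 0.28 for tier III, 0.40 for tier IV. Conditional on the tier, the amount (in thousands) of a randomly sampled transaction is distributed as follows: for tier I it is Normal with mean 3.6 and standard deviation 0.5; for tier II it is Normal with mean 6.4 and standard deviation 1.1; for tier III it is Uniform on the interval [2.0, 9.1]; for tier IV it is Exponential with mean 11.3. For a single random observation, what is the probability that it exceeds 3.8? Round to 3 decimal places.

Conditional on each tier, P(X > 3.8): I: 0.344578; II: 0.990952; III: 0.746479; IV: 0.714421.
By total probability, P(X > 3.8) = 0.19·0.344578 + 0.13·0.990952 + 0.28·0.746479 + 0.4·0.714421 = 0.689076.

0.689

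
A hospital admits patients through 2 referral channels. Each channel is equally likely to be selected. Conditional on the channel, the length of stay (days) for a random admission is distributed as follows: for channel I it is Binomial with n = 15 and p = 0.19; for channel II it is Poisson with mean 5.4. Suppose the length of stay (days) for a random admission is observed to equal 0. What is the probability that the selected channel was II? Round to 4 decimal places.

Likelihoods P(X=0 | ·): I: 0.0423912; II: 0.00451658.
Posterior ∝ prior × likelihood. Numerator for II: 0.5·0.00451658 = 0.00225829.
Normalizing constant: 0.5·0.0423912 + 0.5·0.00451658 = 0.0234539.
P(II | observation) = 0.00225829 / 0.0234539 = 0.0962865.

0.0963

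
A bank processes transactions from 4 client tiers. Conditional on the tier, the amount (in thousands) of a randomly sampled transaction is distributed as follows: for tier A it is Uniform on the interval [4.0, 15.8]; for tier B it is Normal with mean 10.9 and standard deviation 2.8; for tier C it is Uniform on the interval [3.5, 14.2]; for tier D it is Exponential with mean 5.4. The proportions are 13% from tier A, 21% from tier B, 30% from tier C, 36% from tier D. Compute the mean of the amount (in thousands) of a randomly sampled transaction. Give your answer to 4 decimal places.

8.1750

Component means — A: 9.9; B: 10.9; C: 8.85; D: 5.4.
E[X] = 0.13·9.9 + 0.21·10.9 + 0.3·8.85 + 0.36·5.4 = 8.175.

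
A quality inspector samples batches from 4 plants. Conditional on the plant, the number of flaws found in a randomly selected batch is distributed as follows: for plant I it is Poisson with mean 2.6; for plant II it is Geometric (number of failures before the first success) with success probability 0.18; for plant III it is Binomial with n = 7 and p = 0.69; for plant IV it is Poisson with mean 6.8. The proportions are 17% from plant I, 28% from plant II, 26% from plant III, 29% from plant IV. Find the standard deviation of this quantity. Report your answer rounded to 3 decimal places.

Per component, I: μ=2.6, E[X²]=9.36; II: μ=4.55556, E[X²]=46.0617; III: μ=4.83, E[X²]=24.8262; IV: μ=6.8, E[X²]=53.04.
E[X] = 0.17·2.6 + 0.28·4.55556 + 0.26·4.83 + 0.29·6.8 = 4.94536.
E[X²] = 0.17·9.36 + 0.28·46.0617 + 0.26·24.8262 + 0.29·53.04 = 36.3249.
Var(X) = E[X²] − (E[X])² = 36.3249 − 24.4565 = 11.8684.
SD(X) = √11.8684 = 3.44505.

3.445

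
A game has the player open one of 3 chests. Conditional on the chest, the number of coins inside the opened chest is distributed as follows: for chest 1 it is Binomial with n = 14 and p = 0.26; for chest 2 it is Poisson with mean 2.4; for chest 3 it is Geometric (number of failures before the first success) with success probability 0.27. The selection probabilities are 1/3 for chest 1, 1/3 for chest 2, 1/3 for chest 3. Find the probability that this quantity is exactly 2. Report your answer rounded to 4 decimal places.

0.1903

Conditional on each chest, P(X = 2): 1: 0.16587; 2: 0.261268; 3: 0.143883.
By total probability, P(X = 2) = 0.333333·0.16587 + 0.333333·0.261268 + 0.333333·0.143883 = 0.19034.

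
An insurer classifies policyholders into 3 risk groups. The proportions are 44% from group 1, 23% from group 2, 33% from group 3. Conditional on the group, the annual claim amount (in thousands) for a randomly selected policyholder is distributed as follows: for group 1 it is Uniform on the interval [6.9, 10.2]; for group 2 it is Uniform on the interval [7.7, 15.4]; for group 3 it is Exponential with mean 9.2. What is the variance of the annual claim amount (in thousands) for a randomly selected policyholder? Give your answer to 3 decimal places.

30.858

Per component, 1: μ=8.55, E[X²]=74.01; 2: μ=11.55, E[X²]=138.343; 3: μ=9.2, E[X²]=169.28.
E[X] = 0.44·8.55 + 0.23·11.55 + 0.33·9.2 = 9.4545.
E[X²] = 0.44·74.01 + 0.23·138.343 + 0.33·169.28 = 120.246.
Var(X) = E[X²] − (E[X])² = 120.246 − 89.3876 = 30.8582.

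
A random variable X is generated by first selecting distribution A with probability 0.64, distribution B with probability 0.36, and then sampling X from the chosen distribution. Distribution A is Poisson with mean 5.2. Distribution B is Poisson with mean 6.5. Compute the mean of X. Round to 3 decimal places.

5.668

Component means — A: 5.2; B: 6.5.
E[X] = 0.64·5.2 + 0.36·6.5 = 5.668.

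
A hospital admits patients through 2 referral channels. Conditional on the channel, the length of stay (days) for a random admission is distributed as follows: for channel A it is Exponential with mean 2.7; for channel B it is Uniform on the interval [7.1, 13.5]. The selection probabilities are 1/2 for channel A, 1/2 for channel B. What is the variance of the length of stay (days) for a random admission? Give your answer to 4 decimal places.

19.7917

Per component, A: μ=2.7, E[X²]=14.58; B: μ=10.3, E[X²]=109.503.
E[X] = 0.5·2.7 + 0.5·10.3 = 6.5.
E[X²] = 0.5·14.58 + 0.5·109.503 = 62.0417.
Var(X) = E[X²] − (E[X])² = 62.0417 − 42.25 = 19.7917.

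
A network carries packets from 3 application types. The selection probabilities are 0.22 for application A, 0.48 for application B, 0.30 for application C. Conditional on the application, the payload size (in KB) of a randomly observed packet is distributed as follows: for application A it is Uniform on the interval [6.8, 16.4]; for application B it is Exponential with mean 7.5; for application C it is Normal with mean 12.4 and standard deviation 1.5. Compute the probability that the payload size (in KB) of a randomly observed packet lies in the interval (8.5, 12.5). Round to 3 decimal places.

0.312

Conditional on each application, P(8.5 < X < 12.5): A: 0.416667; B: 0.133083; C: 0.521915.
By total probability, P(8.5 < X < 12.5) = 0.22·0.416667 + 0.48·0.133083 + 0.3·0.521915 = 0.312121.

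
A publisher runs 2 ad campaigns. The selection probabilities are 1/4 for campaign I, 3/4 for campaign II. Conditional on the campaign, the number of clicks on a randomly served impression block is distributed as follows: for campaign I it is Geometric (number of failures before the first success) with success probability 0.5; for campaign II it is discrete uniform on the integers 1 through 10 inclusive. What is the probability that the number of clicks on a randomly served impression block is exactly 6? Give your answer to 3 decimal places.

Conditional on each campaign, P(X = 6): I: 0.0078125; II: 0.1.
By total probability, P(X = 6) = 0.25·0.0078125 + 0.75·0.1 = 0.0769531.

0.077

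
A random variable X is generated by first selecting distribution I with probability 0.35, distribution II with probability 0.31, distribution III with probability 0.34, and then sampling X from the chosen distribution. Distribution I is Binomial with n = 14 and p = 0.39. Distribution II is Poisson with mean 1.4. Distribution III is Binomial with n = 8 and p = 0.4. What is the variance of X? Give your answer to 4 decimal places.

Per component, I: μ=5.46, E[X²]=33.1422; II: μ=1.4, E[X²]=3.36; III: μ=3.2, E[X²]=12.16.
E[X] = 0.35·5.46 + 0.31·1.4 + 0.34·3.2 = 3.433.
E[X²] = 0.35·33.1422 + 0.31·3.36 + 0.34·12.16 = 16.7758.
Var(X) = E[X²] − (E[X])² = 16.7758 − 11.7855 = 4.99028.

4.9903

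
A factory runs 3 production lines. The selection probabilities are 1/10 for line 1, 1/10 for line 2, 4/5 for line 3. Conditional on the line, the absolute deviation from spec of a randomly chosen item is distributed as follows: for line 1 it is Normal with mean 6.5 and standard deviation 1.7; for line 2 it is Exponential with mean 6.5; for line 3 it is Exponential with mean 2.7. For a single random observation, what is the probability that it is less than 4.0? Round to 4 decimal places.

Conditional on each line, P(X < 4.0): 1: 0.0707013; 2: 0.459567; 3: 0.772699.
By total probability, P(X < 4.0) = 0.1·0.0707013 + 0.1·0.459567 + 0.8·0.772699 = 0.671186.

0.6712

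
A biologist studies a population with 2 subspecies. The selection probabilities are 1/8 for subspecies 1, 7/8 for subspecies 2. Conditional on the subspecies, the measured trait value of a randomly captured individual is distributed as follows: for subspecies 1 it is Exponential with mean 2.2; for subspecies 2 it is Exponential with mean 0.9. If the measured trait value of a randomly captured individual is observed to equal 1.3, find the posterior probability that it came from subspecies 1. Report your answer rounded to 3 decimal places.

0.121

Likelihoods f(1.3 | ·): 1: 0.251738; 2: 0.262086.
Posterior ∝ prior × likelihood. Numerator for 1: 0.125·0.251738 = 0.0314672.
Normalizing constant: 0.125·0.251738 + 0.875·0.262086 = 0.260792.
P(1 | observation) = 0.0314672 / 0.260792 = 0.12066.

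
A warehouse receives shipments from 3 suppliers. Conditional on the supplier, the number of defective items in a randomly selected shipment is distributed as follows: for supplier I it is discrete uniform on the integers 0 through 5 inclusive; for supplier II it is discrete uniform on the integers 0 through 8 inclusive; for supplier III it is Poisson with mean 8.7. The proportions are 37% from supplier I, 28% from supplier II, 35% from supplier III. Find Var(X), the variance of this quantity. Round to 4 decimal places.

Per component, I: μ=2.5, E[X²]=9.16667; II: μ=4, E[X²]=22.6667; III: μ=8.7, E[X²]=84.39.
E[X] = 0.37·2.5 + 0.28·4 + 0.35·8.7 = 5.09.
E[X²] = 0.37·9.16667 + 0.28·22.6667 + 0.35·84.39 = 39.2748.
Var(X) = E[X²] − (E[X])² = 39.2748 − 25.9081 = 13.3667.

13.3667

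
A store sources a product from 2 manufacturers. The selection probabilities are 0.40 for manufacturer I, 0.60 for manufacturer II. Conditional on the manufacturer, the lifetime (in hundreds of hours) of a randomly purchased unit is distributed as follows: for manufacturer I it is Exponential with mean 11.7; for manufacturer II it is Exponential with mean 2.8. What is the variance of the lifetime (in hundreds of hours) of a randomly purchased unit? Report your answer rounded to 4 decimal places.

Per component, I: μ=11.7, E[X²]=273.78; II: μ=2.8, E[X²]=15.68.
E[X] = 0.4·11.7 + 0.6·2.8 = 6.36.
E[X²] = 0.4·273.78 + 0.6·15.68 = 118.92.
Var(X) = E[X²] − (E[X])² = 118.92 − 40.4496 = 78.4704.

78.4704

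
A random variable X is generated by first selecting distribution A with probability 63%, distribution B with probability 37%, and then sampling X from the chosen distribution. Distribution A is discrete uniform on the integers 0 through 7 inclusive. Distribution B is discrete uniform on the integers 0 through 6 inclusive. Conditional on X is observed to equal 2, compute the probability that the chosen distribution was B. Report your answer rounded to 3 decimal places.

Likelihoods P(X=2 | ·): A: 0.125; B: 0.142857.
Posterior ∝ prior × likelihood. Numerator for B: 0.37·0.142857 = 0.0528571.
Normalizing constant: 0.63·0.125 + 0.37·0.142857 = 0.131607.
P(B | observation) = 0.0528571 / 0.131607 = 0.401628.

0.402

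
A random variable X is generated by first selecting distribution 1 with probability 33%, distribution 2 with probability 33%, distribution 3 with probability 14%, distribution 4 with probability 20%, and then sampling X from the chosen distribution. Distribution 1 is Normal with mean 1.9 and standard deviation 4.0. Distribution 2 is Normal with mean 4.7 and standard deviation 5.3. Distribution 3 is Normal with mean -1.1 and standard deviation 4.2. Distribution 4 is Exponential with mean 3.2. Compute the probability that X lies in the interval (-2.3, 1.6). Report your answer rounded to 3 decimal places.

Conditional on each component, P(-2.3 < X < 1.6): 1: 0.323248; 2: 0.186014; 3: 0.352293; 4: 0.393469.
By total probability, P(-2.3 < X < 1.6) = 0.33·0.323248 + 0.33·0.186014 + 0.14·0.352293 + 0.2·0.393469 = 0.296071.

0.296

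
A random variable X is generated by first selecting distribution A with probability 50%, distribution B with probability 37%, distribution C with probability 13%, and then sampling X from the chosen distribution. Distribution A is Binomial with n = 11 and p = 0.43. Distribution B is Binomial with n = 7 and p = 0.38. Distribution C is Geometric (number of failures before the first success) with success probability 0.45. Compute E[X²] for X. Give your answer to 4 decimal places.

For each component E[X²] = Var + (mean)², giving A: 25.069; B: 8.7248; C: 4.20988.
Overall E[X²] = 0.5·25.069 + 0.37·8.7248 + 0.13·4.20988 = 16.31.

16.3100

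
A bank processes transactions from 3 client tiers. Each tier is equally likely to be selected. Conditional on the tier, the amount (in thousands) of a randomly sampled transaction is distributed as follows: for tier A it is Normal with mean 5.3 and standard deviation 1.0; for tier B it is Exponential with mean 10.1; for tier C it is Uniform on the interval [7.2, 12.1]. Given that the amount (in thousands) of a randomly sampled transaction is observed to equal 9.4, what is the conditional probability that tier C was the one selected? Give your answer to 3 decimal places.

0.839

Likelihoods f(9.4 | ·): A: 8.92617e-05; B: 0.0390377; C: 0.204082.
Posterior ∝ prior × likelihood. Numerator for C: 0.333333·0.204082 = 0.0680272.
Normalizing constant: 0.333333·8.92617e-05 + 0.333333·0.0390377 + 0.333333·0.204082 = 0.0810695.
P(C | observation) = 0.0680272 / 0.0810695 = 0.839122.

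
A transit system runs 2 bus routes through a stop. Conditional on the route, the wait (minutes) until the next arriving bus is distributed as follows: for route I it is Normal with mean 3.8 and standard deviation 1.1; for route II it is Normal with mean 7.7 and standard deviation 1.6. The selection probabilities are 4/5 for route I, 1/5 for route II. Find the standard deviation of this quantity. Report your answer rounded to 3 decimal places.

1.978

Per component, I: μ=3.8, E[X²]=15.65; II: μ=7.7, E[X²]=61.85.
E[X] = 0.8·3.8 + 0.2·7.7 = 4.58.
E[X²] = 0.8·15.65 + 0.2·61.85 = 24.89.
Var(X) = E[X²] − (E[X])² = 24.89 − 20.9764 = 3.9136.
SD(X) = √3.9136 = 1.97828.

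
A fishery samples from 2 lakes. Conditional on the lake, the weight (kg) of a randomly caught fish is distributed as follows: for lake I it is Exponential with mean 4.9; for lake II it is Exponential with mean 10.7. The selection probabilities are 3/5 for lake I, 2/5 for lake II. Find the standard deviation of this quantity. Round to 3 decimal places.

Per component, I: μ=4.9, E[X²]=48.02; II: μ=10.7, E[X²]=228.98.
E[X] = 0.6·4.9 + 0.4·10.7 = 7.22.
E[X²] = 0.6·48.02 + 0.4·228.98 = 120.404.
Var(X) = E[X²] − (E[X])² = 120.404 − 52.1284 = 68.2756.
SD(X) = √68.2756 = 8.26291.

8.263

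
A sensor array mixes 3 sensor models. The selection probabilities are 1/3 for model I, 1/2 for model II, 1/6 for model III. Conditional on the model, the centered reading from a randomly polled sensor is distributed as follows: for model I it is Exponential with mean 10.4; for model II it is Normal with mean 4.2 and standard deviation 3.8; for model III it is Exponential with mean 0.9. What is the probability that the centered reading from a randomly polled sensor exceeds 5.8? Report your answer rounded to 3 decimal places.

0.360

Conditional on each model, P(X > 5.8): I: 0.572529; II: 0.336858; III: 0.00158933.
By total probability, P(X > 5.8) = 0.333333·0.572529 + 0.5·0.336858 + 0.166667·0.00158933 = 0.359537.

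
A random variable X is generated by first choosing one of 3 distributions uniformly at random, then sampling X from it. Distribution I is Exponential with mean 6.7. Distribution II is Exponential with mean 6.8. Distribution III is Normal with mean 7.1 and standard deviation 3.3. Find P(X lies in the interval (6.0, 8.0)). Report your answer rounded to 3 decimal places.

Conditional on each component, P(6.0 < X < 8.0): I: 0.105396; II: 0.105443; III: 0.238027.
By total probability, P(6.0 < X < 8.0) = 0.333333·0.105396 + 0.333333·0.105443 + 0.333333·0.238027 = 0.149622.

0.150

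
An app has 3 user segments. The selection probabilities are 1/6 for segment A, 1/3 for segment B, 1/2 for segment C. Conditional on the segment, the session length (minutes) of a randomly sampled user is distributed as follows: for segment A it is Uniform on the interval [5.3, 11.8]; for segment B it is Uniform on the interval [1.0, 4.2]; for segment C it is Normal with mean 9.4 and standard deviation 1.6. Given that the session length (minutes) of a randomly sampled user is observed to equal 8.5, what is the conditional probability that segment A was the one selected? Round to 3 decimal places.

Likelihoods f(8.5 | ·): A: 0.153846; B: 0; C: 0.212855.
Posterior ∝ prior × likelihood. Numerator for A: 0.166667·0.153846 = 0.025641.
Normalizing constant: 0.166667·0.153846 + 0.333333·0 + 0.5·0.212855 = 0.132068.
P(A | observation) = 0.025641 / 0.132068 = 0.19415.

0.194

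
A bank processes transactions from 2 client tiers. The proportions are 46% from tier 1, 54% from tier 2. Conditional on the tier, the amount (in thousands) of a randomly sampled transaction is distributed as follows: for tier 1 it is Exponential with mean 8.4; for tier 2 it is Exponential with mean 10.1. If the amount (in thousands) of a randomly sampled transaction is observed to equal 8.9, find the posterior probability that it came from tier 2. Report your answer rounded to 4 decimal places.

0.5385

Likelihoods f(8.9 | ·): 1: 0.0412644; 2: 0.0410189.
Posterior ∝ prior × likelihood. Numerator for 2: 0.54·0.0410189 = 0.0221502.
Normalizing constant: 0.46·0.0412644 + 0.54·0.0410189 = 0.0411318.
P(2 | observation) = 0.0221502 / 0.0411318 = 0.538517.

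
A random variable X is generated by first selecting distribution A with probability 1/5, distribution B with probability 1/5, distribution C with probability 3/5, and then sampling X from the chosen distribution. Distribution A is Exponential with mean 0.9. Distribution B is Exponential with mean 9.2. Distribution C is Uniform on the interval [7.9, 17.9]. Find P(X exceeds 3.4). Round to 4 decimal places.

0.7428

Conditional on each component, P(X > 3.4): A: 0.0228735; B: 0.691035; C: 1.
By total probability, P(X > 3.4) = 0.2·0.0228735 + 0.2·0.691035 + 0.6·1 = 0.742782.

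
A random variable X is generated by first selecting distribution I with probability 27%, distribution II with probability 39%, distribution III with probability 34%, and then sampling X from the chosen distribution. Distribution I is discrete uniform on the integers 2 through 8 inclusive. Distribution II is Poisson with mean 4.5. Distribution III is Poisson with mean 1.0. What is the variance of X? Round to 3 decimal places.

6.294

Per component, I: μ=5, E[X²]=29; II: μ=4.5, E[X²]=24.75; III: μ=1, E[X²]=2.
E[X] = 0.27·5 + 0.39·4.5 + 0.34·1 = 3.445.
E[X²] = 0.27·29 + 0.39·24.75 + 0.34·2 = 18.1625.
Var(X) = E[X²] − (E[X])² = 18.1625 − 11.868 = 6.29448.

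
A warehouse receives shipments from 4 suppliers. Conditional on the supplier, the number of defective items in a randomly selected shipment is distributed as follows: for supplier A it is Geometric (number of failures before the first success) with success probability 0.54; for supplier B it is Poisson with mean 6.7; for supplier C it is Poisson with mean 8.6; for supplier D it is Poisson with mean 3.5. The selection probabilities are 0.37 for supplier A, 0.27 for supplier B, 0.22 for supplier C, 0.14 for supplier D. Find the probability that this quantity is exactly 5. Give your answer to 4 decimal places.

Conditional on each supplier, P(X = 5): A: 0.011122; B: 0.13849; C: 0.0721736; D: 0.132169.
By total probability, P(X = 5) = 0.37·0.011122 + 0.27·0.13849 + 0.22·0.0721736 + 0.14·0.132169 = 0.0758894.

0.0759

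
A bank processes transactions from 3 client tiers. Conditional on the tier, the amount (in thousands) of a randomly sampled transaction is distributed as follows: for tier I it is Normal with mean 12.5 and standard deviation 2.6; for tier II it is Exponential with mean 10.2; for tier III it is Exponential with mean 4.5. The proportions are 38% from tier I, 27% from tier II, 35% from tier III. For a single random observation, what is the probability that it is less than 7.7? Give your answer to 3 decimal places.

Conditional on each tier, P(X < 7.7): I: 0.0324349; II: 0.529943; III: 0.819335.
By total probability, P(X < 7.7) = 0.38·0.0324349 + 0.27·0.529943 + 0.35·0.819335 = 0.442177.

0.442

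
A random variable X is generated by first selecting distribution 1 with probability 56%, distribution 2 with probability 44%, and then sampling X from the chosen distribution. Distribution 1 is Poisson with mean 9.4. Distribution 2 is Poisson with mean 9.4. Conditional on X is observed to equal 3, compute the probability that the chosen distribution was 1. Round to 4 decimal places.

0.5600

Likelihoods P(X=3 | ·): 1: 0.0114515; 2: 0.0114515.
Posterior ∝ prior × likelihood. Numerator for 1: 0.56·0.0114515 = 0.00641287.
Normalizing constant: 0.56·0.0114515 + 0.44·0.0114515 = 0.0114515.
P(1 | observation) = 0.00641287 / 0.0114515 = 0.56.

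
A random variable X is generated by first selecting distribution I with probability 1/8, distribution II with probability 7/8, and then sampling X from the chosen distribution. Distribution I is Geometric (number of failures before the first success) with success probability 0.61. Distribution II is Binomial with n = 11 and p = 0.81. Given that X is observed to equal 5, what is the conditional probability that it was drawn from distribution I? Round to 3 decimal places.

Likelihoods P(X=5 | ·): I: 0.00550368; II: 0.00757859.
Posterior ∝ prior × likelihood. Numerator for I: 0.125·0.00550368 = 0.00068796.
Normalizing constant: 0.125·0.00550368 + 0.875·0.00757859 = 0.00731923.
P(I | observation) = 0.00068796 / 0.00731923 = 0.0939934.

0.094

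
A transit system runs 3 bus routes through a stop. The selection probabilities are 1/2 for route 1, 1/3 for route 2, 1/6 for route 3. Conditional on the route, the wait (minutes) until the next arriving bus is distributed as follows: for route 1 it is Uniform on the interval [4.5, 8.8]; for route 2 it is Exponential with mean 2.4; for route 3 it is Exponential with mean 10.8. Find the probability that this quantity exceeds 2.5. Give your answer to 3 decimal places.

0.750

Conditional on each route, P(X > 2.5): 1: 1; 2: 0.352866; 3: 0.793357.
By total probability, P(X > 2.5) = 0.5·1 + 0.333333·0.352866 + 0.166667·0.793357 = 0.749848.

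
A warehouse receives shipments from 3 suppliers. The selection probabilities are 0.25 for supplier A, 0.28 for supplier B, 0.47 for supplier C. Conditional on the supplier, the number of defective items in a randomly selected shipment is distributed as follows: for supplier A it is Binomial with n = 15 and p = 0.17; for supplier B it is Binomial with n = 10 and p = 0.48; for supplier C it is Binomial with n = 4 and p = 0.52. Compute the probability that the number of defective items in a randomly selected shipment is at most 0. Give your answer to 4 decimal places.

Conditional on each supplier, P(X ≤ 0): A: 0.0611183; B: 0.00144555; C: 0.0530842.
By total probability, P(X ≤ 0) = 0.25·0.0611183 + 0.28·0.00144555 + 0.47·0.0530842 = 0.0406339.

0.0406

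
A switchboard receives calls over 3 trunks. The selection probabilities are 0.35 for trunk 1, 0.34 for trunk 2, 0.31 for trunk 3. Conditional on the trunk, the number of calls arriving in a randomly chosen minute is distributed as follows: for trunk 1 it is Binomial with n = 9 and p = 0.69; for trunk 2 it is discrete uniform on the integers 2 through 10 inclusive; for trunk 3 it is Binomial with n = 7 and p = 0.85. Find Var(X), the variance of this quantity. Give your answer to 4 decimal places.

3.2300

Per component, 1: μ=6.21, E[X²]=40.4892; 2: μ=6, E[X²]=42.6667; 3: μ=5.95, E[X²]=36.295.
E[X] = 0.35·6.21 + 0.34·6 + 0.31·5.95 = 6.058.
E[X²] = 0.35·40.4892 + 0.34·42.6667 + 0.31·36.295 = 39.9293.
Var(X) = E[X²] − (E[X])² = 39.9293 − 36.6994 = 3.22997.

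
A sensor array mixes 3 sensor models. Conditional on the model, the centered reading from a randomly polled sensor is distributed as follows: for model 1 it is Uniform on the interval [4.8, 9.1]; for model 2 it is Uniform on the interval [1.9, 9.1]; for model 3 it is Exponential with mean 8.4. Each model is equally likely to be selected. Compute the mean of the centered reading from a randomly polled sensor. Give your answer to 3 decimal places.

Component means — 1: 6.95; 2: 5.5; 3: 8.4.
E[X] = 0.333333·6.95 + 0.333333·5.5 + 0.333333·8.4 = 6.95.

6.950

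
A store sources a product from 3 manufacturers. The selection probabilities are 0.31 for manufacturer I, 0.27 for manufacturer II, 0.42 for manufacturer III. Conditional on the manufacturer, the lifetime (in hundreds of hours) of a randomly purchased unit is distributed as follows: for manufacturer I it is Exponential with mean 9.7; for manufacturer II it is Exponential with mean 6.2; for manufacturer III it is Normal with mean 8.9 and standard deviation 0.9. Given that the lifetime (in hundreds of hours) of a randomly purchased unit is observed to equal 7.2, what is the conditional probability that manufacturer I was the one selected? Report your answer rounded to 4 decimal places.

Likelihoods f(7.2 | ·): I: 0.0490756; II: 0.0504971; III: 0.0744574.
Posterior ∝ prior × likelihood. Numerator for I: 0.31·0.0490756 = 0.0152134.
Normalizing constant: 0.31·0.0490756 + 0.27·0.0504971 + 0.42·0.0744574 = 0.0601197.
P(I | observation) = 0.0152134 / 0.0601197 = 0.253052.

0.2531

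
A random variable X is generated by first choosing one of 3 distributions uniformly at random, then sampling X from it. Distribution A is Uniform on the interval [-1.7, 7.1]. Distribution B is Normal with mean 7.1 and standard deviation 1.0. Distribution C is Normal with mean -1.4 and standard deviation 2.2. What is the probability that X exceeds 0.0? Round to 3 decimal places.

Conditional on each component, P(X > 0.0): A: 0.806818; B: 1; C: 0.26227.
By total probability, P(X > 0.0) = 0.333333·0.806818 + 0.333333·1 + 0.333333·0.26227 = 0.689696.

0.690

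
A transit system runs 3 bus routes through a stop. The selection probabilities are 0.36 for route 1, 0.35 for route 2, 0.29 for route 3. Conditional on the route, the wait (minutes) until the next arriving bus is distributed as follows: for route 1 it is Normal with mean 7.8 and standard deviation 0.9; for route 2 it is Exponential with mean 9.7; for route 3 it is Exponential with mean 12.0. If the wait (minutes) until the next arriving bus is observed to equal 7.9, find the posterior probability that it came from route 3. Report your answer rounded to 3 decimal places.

0.067

Likelihoods f(7.9 | ·): 1: 0.440541; 2: 0.0456588; 3: 0.0431428.
Posterior ∝ prior × likelihood. Numerator for 3: 0.29·0.0431428 = 0.0125114.
Normalizing constant: 0.36·0.440541 + 0.35·0.0456588 + 0.29·0.0431428 = 0.187087.
P(3 | observation) = 0.0125114 / 0.187087 = 0.0668749.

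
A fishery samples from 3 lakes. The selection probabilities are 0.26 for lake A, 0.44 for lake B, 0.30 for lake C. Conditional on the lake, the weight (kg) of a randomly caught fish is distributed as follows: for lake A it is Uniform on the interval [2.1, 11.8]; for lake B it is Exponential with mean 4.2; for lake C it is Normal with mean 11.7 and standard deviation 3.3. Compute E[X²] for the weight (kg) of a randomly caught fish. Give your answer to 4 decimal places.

For each component E[X²] = Var + (mean)², giving A: 56.1433; B: 35.28; C: 147.78.
Overall E[X²] = 0.26·56.1433 + 0.44·35.28 + 0.3·147.78 = 74.4545.

74.4545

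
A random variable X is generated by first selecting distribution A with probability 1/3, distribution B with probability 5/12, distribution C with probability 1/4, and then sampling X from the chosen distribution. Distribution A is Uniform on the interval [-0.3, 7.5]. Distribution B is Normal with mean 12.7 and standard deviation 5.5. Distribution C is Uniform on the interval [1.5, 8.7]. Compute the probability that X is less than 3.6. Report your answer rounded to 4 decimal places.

0.2600

Conditional on each component, P(X < 3.6): A: 0.5; B: 0.0490084; C: 0.291667.
By total probability, P(X < 3.6) = 0.333333·0.5 + 0.416667·0.0490084 + 0.25·0.291667 = 0.260003.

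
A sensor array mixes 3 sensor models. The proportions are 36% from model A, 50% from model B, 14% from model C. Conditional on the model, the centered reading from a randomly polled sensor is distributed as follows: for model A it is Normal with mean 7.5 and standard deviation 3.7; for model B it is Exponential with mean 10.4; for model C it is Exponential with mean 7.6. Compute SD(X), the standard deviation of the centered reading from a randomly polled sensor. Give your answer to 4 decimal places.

Per component, A: μ=7.5, E[X²]=69.94; B: μ=10.4, E[X²]=216.32; C: μ=7.6, E[X²]=115.52.
E[X] = 0.36·7.5 + 0.5·10.4 + 0.14·7.6 = 8.964.
E[X²] = 0.36·69.94 + 0.5·216.32 + 0.14·115.52 = 149.511.
Var(X) = E[X²] − (E[X])² = 149.511 − 80.3533 = 69.1579.
SD(X) = √69.1579 = 8.31612.

8.3161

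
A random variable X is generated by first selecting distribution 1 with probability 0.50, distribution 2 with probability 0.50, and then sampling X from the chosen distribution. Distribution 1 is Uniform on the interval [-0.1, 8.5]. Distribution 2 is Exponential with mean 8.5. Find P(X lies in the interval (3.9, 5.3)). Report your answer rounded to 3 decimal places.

Conditional on each component, P(3.9 < X < 5.3): 1: 0.162791; 2: 0.0959776.
By total probability, P(3.9 < X < 5.3) = 0.5·0.162791 + 0.5·0.0959776 = 0.129384.

0.129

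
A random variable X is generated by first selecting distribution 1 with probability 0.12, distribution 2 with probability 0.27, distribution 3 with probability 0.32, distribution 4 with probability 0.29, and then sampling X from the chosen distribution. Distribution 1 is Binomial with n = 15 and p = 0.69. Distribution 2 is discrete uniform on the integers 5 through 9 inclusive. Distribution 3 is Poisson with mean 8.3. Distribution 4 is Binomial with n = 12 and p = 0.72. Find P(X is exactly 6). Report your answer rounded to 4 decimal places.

Conditional on each component, P(X = 6): 1: 0.0142808; 2: 0.2; 3: 0.112847; 4: 0.0620319.
By total probability, P(X = 6) = 0.12·0.0142808 + 0.27·0.2 + 0.32·0.112847 + 0.29·0.0620319 = 0.109814.

0.1098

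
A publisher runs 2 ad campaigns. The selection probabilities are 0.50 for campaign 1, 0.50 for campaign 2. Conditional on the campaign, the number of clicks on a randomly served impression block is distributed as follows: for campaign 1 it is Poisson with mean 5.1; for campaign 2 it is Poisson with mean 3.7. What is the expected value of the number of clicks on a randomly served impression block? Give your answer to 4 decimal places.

Component means — 1: 5.1; 2: 3.7.
E[X] = 0.5·5.1 + 0.5·3.7 = 4.4.

4.4000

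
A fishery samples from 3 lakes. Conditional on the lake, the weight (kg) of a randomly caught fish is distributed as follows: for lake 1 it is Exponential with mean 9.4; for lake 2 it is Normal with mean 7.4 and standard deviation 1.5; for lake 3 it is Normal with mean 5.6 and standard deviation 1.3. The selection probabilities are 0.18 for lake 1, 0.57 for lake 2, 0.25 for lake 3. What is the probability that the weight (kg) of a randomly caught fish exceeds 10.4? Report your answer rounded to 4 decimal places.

Conditional on each lake, P(X > 10.4): 1: 0.330753; 2: 0.0227501; 3: 0.000111114.
By total probability, P(X > 10.4) = 0.18·0.330753 + 0.57·0.0227501 + 0.25·0.000111114 = 0.0725309.

0.0725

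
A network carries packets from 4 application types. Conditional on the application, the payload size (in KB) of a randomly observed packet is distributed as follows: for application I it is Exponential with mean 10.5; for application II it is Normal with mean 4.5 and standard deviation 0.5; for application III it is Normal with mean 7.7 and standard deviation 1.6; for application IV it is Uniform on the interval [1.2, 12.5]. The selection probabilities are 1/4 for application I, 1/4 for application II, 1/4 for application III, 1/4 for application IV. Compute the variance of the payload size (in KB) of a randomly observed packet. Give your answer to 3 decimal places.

Per component, I: μ=10.5, E[X²]=220.5; II: μ=4.5, E[X²]=20.5; III: μ=7.7, E[X²]=61.85; IV: μ=6.85, E[X²]=57.5633.
E[X] = 0.25·10.5 + 0.25·4.5 + 0.25·7.7 + 0.25·6.85 = 7.3875.
E[X²] = 0.25·220.5 + 0.25·20.5 + 0.25·61.85 + 0.25·57.5633 = 90.1033.
Var(X) = E[X²] − (E[X])² = 90.1033 − 54.5752 = 35.5282.

35.528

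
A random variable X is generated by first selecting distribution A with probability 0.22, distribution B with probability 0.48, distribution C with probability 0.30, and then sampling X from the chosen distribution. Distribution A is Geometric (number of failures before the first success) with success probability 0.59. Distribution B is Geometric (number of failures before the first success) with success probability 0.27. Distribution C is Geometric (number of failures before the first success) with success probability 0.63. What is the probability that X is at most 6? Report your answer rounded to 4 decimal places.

Conditional on each component, P(X ≤ 6): A: 0.998052; B: 0.889526; C: 0.999051.
By total probability, P(X ≤ 6) = 0.22·0.998052 + 0.48·0.889526 + 0.3·0.999051 = 0.946259.

0.9463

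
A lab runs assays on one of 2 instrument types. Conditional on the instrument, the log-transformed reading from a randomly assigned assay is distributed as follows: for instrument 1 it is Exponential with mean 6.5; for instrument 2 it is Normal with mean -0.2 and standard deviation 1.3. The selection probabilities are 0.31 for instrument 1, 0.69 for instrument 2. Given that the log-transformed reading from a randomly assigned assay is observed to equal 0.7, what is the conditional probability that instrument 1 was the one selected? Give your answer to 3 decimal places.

Likelihoods f(0.7 | ·): 1: 0.138139; 2: 0.241485.
Posterior ∝ prior × likelihood. Numerator for 1: 0.31·0.138139 = 0.0428231.
Normalizing constant: 0.31·0.138139 + 0.69·0.241485 = 0.209448.
P(1 | observation) = 0.0428231 / 0.209448 = 0.204457.

0.204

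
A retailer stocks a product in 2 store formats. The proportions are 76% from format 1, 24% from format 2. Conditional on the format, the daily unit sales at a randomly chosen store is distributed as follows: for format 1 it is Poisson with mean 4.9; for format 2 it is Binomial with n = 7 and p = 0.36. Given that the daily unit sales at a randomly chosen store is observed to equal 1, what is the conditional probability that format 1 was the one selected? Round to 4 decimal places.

Likelihoods P(X=1 | ·): 1: 0.0364883; 2: 0.173173.
Posterior ∝ prior × likelihood. Numerator for 1: 0.76·0.0364883 = 0.0277311.
Normalizing constant: 0.76·0.0364883 + 0.24·0.173173 = 0.0692926.
P(1 | observation) = 0.0277311 / 0.0692926 = 0.400202.

0.4002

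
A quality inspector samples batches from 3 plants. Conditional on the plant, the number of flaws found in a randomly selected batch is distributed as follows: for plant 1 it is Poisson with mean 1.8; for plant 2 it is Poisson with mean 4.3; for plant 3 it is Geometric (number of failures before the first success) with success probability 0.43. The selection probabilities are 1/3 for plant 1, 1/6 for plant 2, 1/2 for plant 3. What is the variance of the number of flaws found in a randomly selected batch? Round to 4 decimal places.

Per component, 1: μ=1.8, E[X²]=5.04; 2: μ=4.3, E[X²]=22.79; 3: μ=1.32558, E[X²]=4.83991.
E[X] = 0.333333·1.8 + 0.166667·4.3 + 0.5·1.32558 = 1.97946.
E[X²] = 0.333333·5.04 + 0.166667·22.79 + 0.5·4.83991 = 7.89829.
Var(X) = E[X²] − (E[X])² = 7.89829 − 3.91825 = 3.98004.

3.9800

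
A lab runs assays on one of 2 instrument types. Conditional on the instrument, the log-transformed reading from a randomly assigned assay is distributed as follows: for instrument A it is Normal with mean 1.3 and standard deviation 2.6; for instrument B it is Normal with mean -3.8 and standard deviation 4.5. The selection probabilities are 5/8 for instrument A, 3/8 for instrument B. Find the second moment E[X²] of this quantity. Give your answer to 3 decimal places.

For each component E[X²] = Var + (mean)², giving A: 8.45; B: 34.69.
Overall E[X²] = 0.625·8.45 + 0.375·34.69 = 18.29.

18.290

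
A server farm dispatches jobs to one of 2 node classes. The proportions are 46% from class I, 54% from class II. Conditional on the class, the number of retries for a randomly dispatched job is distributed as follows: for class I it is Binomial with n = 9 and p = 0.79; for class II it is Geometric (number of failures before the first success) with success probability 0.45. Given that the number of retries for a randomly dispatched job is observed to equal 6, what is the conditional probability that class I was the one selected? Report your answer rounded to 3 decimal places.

Likelihoods P(X=6 | ·): I: 0.189104; II: 0.0124563.
Posterior ∝ prior × likelihood. Numerator for I: 0.46·0.189104 = 0.0869876.
Normalizing constant: 0.46·0.189104 + 0.54·0.0124563 = 0.093714.
P(I | observation) = 0.0869876 / 0.093714 = 0.928224.

0.928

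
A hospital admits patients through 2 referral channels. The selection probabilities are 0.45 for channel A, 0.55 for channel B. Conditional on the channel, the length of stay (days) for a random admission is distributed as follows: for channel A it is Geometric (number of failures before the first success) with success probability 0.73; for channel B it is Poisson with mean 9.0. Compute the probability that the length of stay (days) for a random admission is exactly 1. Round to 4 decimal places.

0.0893

Conditional on each channel, P(X = 1): A: 0.1971; B: 0.00111069.
By total probability, P(X = 1) = 0.45·0.1971 + 0.55·0.00111069 = 0.0893059.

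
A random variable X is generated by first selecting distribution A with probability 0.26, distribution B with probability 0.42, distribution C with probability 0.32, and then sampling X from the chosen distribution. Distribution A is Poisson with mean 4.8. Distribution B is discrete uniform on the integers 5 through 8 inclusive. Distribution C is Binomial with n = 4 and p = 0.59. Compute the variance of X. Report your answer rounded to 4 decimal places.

5.1971

Per component, A: μ=4.8, E[X²]=27.84; B: μ=6.5, E[X²]=43.5; C: μ=2.36, E[X²]=6.5372.
E[X] = 0.26·4.8 + 0.42·6.5 + 0.32·2.36 = 4.7332.
E[X²] = 0.26·27.84 + 0.42·43.5 + 0.32·6.5372 = 27.6003.
Var(X) = E[X²] − (E[X])² = 27.6003 − 22.4032 = 5.19712.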